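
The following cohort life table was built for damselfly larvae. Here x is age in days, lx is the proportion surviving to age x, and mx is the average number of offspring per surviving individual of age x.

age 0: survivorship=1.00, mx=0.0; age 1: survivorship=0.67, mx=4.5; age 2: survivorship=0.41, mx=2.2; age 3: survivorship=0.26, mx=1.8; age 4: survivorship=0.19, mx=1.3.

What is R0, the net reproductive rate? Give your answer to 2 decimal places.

lx·mx by age: 0, 3.015, 0.902, 0.468, 0.247
R0 = Σ lx·mx = 4.632 → 4.63

4.63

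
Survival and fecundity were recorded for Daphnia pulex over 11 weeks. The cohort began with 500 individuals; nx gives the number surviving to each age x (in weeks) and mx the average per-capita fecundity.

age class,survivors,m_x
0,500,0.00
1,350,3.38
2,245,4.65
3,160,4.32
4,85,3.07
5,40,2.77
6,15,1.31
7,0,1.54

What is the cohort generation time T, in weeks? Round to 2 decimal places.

lx = nx/n0 = nx/500: 1, 0.7, 0.49, 0.32, 0.17, 0.08, 0.03, 0
lx·mx: 0, 2.366, 2.2785, 1.3824, 0.5219, 0.2216, 0.0393, 0 → R0 = 6.8097
x·lx·mx: 0, 2.366, 4.557, 4.1472, 2.0876, 1.108, 0.2358, 0 → Σ = 14.5016
T = 14.5016 / 6.8097 = 2.12955… → 2.13

2.13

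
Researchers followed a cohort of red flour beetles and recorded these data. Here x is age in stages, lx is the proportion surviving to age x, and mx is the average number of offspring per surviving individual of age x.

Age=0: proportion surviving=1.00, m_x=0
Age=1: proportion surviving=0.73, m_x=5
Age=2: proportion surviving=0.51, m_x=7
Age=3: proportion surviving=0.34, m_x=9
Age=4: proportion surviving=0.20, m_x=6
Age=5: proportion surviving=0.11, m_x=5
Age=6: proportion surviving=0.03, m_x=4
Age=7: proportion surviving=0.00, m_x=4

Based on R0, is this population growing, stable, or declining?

growing

R0 = Σ lx·mx = 0 + 3.65 + 3.57 + 3.06 + 1.2 + 0.55 + 0.12 + 0 = 12.15
R0 > 1, so the population is growing.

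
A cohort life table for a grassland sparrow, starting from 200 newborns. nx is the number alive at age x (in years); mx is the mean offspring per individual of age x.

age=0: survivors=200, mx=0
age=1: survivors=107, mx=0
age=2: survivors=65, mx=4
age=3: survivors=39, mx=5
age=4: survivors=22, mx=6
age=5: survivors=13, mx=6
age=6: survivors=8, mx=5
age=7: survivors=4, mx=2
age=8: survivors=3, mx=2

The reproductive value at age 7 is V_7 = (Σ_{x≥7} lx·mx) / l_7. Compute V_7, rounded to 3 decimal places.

3.500

lx = nx/n0 = nx/200: 1, 0.535, 0.325, 0.195, 0.11, 0.065, 0.04, 0.02, 0.015
lx·mx for x ≥ 7: 0.04, 0.03 → sum = 0.07
V_7 = 0.07 / l_7 = 0.07 / 0.02 = 3.5 → 3.500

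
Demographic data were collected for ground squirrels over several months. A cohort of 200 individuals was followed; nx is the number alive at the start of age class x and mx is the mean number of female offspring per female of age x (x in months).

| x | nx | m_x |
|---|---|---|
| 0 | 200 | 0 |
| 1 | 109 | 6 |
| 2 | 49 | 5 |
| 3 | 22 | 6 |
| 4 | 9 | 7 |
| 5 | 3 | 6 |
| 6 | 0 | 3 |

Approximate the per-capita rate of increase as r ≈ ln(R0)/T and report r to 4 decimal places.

1.0137

lx = nx/n0 = nx/200: 1, 0.545, 0.245, 0.11, 0.045, 0.015, 0
R0 = Σ lx·mx = 0 + 3.27 + 1.225 + 0.66 + 0.315 + 0.09 + 0 = 5.56
Σ x·lx·mx = 9.41; T = 9.41/5.56 = 1.69245…
r ≈ ln(R0)/T = ln(5.56)/1.69245… = 1.01368… → 1.0137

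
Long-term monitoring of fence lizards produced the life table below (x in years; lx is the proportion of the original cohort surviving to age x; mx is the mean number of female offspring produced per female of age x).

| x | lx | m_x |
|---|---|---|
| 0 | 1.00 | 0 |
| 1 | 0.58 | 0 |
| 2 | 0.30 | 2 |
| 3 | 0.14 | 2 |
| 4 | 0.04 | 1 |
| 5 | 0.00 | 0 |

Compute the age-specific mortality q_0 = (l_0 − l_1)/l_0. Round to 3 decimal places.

0.420

q_0 = (l_0 − l_1) / l_0 = (1 − 0.58) / 1
     = 0.42 / 1 = 0.42 → 0.420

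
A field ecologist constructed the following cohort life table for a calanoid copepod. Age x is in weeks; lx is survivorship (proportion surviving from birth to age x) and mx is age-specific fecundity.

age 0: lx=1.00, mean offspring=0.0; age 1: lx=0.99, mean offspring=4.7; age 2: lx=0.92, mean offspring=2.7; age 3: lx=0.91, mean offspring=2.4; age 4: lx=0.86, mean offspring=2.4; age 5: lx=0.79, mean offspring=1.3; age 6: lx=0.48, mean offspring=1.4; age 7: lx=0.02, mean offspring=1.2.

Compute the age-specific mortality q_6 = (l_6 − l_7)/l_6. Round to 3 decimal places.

q_6 = (l_6 − l_7) / l_6 = (0.48 − 0.02) / 0.48
     = 0.46 / 0.48 = 0.958333… → 0.958

0.958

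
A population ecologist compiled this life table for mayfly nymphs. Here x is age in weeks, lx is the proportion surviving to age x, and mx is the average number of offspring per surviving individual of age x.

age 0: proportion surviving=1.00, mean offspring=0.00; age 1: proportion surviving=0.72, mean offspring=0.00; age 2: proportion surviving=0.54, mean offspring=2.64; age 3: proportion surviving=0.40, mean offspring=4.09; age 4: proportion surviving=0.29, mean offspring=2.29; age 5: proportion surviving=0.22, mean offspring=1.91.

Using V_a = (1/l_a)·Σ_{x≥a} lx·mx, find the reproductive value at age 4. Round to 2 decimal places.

3.74

lx·mx for x ≥ 4: 0.6641, 0.4202 → sum = 1.0843
V_4 = 1.0843 / l_4 = 1.0843 / 0.29 = 3.738966… → 3.74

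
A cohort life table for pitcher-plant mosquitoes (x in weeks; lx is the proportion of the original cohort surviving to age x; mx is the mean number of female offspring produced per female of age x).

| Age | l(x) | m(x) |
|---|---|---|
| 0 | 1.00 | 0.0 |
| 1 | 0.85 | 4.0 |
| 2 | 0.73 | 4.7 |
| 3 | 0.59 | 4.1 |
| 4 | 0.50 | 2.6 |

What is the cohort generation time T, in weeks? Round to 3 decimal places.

2.153

lx·mx: 0, 3.4, 3.431, 2.419, 1.3 → R0 = 10.55
x·lx·mx: 0, 3.4, 6.862, 7.257, 5.2 → Σ = 22.719
T = 22.719 / 10.55 = 2.15346… → 2.153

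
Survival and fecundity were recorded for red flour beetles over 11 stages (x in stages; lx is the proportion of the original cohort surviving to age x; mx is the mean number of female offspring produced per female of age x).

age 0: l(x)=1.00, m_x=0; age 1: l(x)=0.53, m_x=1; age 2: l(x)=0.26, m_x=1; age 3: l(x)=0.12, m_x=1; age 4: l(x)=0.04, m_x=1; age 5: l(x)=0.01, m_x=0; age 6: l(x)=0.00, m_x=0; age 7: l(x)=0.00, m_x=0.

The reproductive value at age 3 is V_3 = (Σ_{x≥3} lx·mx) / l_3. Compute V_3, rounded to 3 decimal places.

1.333

lx·mx for x ≥ 3: 0.12, 0.04, 0, 0, 0 → sum = 0.16
V_3 = 0.16 / l_3 = 0.16 / 0.12 = 1.333333… → 1.333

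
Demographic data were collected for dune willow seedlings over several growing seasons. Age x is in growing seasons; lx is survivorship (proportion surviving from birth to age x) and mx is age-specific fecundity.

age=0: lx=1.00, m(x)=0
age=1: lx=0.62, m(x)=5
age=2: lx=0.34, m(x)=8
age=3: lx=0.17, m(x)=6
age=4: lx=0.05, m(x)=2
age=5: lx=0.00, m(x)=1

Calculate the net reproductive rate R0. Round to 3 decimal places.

6.940

lx·mx by age: 0, 3.1, 2.72, 1.02, 0.1, 0
R0 = Σ lx·mx = 6.94 → 6.940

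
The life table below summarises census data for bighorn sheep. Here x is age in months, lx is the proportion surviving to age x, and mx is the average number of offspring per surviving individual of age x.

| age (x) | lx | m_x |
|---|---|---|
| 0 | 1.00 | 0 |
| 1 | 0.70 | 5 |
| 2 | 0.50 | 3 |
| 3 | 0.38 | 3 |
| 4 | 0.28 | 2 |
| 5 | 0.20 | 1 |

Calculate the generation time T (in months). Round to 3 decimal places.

1.907

lx·mx: 0, 3.5, 1.5, 1.14, 0.56, 0.2 → R0 = 6.9
x·lx·mx: 0, 3.5, 3, 3.42, 2.24, 1 → Σ = 13.16
T = 13.16 / 6.9 = 1.907246… → 1.907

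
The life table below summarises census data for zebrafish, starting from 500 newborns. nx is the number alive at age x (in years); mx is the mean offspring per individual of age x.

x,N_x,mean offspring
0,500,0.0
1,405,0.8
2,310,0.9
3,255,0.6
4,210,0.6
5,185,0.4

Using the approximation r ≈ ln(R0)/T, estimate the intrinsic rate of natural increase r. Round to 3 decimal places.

0.280

lx = nx/n0 = nx/500: 1, 0.81, 0.62, 0.51, 0.42, 0.37
R0 = Σ lx·mx = 0 + 0.648 + 0.558 + 0.306 + 0.252 + 0.148 = 1.912
Σ x·lx·mx = 4.43; T = 4.43/1.912 = 2.31695…
r ≈ ln(R0)/T = ln(1.912)/2.31695… = 0.27974… → 0.280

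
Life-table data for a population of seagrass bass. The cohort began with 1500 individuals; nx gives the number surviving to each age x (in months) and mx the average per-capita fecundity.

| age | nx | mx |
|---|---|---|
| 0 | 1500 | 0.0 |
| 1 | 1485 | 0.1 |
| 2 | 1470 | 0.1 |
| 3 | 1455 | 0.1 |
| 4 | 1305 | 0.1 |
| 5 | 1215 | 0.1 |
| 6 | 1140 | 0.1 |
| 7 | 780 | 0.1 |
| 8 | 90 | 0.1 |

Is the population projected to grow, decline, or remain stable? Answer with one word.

declining

lx = nx/n0 = nx/1500: 1, 0.99, 0.98, 0.97, 0.87, 0.81, 0.76, 0.52, 0.06
R0 = Σ lx·mx = 0 + 0.099 + 0.098 + 0.097 + 0.087 + 0.081 + 0.076 + 0.052 + 0.006 = 0.596
R0 < 1, so the population is declining.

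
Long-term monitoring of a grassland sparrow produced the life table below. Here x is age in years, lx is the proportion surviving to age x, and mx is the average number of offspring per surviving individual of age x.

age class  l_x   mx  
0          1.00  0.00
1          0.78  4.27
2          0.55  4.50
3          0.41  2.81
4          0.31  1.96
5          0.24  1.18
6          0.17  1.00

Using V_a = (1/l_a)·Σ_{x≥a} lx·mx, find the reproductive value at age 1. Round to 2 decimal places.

lx·mx for x ≥ 1: 3.3306, 2.475, 1.1521, 0.6076, 0.2832, 0.17 → sum = 8.0185
V_1 = 8.0185 / l_1 = 8.0185 / 0.78 = 10.280128… → 10.28

10.28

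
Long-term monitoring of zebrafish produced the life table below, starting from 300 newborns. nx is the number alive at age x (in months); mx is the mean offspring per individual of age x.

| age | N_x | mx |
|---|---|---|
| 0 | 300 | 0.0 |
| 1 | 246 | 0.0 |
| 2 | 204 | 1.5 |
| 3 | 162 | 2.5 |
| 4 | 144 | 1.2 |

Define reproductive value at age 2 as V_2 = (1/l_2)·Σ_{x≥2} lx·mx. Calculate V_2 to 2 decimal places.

lx = nx/n0 = nx/300: 1, 0.82, 0.68, 0.54, 0.48
lx·mx for x ≥ 2: 1.02, 1.35, 0.576 → sum = 2.946
V_2 = 2.946 / l_2 = 2.946 / 0.68 = 4.332353… → 4.33

4.33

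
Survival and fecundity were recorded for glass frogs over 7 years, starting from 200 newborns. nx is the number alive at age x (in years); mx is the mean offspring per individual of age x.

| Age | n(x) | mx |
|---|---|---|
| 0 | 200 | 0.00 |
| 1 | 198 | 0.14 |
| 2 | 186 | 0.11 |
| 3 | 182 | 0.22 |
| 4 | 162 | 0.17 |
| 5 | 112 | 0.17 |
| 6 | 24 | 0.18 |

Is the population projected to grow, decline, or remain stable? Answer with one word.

lx = nx/n0 = nx/200: 1, 0.99, 0.93, 0.91, 0.81, 0.56, 0.12
R0 = Σ lx·mx = 0 + 0.1386 + 0.1023 + 0.2002 + 0.1377 + 0.0952 + 0.0216 = 0.6956
R0 < 1, so the population is declining.

declining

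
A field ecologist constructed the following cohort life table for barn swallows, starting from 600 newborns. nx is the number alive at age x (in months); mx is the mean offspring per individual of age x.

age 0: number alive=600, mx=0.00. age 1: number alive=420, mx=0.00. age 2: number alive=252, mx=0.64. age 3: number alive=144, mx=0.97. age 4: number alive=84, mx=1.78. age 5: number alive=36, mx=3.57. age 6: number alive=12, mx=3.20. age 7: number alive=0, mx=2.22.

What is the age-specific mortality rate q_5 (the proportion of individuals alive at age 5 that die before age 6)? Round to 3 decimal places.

0.667

lx = nx/n0 = nx/600: 1, 0.7, 0.42, 0.24, 0.14, 0.06, 0.02, 0
q_5 = (l_5 − l_6) / l_5 = (0.06 − 0.02) / 0.06
     = 0.04 / 0.06 = 0.666667… → 0.667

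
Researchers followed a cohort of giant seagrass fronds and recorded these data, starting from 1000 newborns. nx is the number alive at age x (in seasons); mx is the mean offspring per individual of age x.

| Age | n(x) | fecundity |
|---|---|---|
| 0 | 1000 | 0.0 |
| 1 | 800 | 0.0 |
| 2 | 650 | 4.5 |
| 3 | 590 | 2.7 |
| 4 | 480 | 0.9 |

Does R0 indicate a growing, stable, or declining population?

lx = nx/n0 = nx/1000: 1, 0.8, 0.65, 0.59, 0.48
R0 = Σ lx·mx = 0 + 0 + 2.925 + 1.593 + 0.432 = 4.95
R0 > 1, so the population is growing.

growing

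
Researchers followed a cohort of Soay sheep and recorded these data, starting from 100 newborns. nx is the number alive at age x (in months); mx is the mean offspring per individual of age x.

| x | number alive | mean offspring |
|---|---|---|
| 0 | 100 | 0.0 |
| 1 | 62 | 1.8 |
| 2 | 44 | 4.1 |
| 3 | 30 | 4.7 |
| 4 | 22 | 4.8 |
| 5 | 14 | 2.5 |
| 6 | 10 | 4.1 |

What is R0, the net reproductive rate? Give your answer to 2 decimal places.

6.15

lx = nx/n0 = nx/100: 1, 0.62, 0.44, 0.3, 0.22, 0.14, 0.1
lx·mx by age: 0, 1.116, 1.804, 1.41, 1.056, 0.35, 0.41
R0 = Σ lx·mx = 6.146 → 6.15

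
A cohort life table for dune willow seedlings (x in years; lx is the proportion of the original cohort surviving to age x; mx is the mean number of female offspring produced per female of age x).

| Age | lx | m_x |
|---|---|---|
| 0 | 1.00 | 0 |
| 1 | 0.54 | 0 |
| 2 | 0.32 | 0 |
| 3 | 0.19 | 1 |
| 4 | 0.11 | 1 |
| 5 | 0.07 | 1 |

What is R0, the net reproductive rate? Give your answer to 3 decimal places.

lx·mx by age: 0, 0, 0, 0.19, 0.11, 0.07
R0 = Σ lx·mx = 0.37 → 0.370

0.370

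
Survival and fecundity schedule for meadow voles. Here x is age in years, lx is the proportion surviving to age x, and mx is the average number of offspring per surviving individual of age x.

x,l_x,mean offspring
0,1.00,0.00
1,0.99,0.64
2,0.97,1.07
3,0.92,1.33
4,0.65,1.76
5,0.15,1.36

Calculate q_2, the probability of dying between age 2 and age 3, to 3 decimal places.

q_2 = (l_2 − l_3) / l_2 = (0.97 − 0.92) / 0.97
     = 0.05 / 0.97 = 0.051546… → 0.052

0.052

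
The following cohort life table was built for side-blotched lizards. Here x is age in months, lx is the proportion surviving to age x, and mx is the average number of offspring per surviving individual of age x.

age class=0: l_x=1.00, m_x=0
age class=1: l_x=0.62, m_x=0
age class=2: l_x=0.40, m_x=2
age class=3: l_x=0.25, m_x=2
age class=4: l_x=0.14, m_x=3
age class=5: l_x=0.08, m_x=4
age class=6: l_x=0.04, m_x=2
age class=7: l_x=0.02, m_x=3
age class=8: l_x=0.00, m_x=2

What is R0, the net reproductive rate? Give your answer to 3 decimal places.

2.180

lx·mx by age: 0, 0, 0.8, 0.5, 0.42, 0.32, 0.08, 0.06, 0
R0 = Σ lx·mx = 2.18 → 2.180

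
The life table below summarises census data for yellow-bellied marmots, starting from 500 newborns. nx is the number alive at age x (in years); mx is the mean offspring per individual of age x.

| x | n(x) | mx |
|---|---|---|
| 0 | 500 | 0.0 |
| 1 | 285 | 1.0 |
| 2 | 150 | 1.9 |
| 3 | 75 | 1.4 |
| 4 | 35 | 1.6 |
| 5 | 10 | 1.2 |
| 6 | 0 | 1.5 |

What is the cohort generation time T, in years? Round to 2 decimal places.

1.96

lx = nx/n0 = nx/500: 1, 0.57, 0.3, 0.15, 0.07, 0.02, 0
lx·mx: 0, 0.57, 0.57, 0.21, 0.112, 0.024, 0 → R0 = 1.486
x·lx·mx: 0, 0.57, 1.14, 0.63, 0.448, 0.12, 0 → Σ = 2.908
T = 2.908 / 1.486 = 1.956931… → 1.96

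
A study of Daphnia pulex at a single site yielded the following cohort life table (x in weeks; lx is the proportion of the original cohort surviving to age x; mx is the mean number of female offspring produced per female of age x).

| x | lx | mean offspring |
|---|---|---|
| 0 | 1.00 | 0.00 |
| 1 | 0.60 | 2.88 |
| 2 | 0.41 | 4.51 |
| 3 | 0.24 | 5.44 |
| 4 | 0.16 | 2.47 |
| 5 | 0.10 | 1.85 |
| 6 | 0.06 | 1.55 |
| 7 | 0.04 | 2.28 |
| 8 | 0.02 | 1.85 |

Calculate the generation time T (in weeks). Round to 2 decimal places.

lx·mx: 0, 1.728, 1.8491, 1.3056, 0.3952, 0.185, 0.093, 0.0912, 0.037 → R0 = 5.6841
x·lx·mx: 0, 1.728, 3.6982, 3.9168, 1.5808, 0.925, 0.558, 0.6384, 0.296 → Σ = 13.3412
T = 13.3412 / 5.6841 = 2.347109… → 2.35

2.35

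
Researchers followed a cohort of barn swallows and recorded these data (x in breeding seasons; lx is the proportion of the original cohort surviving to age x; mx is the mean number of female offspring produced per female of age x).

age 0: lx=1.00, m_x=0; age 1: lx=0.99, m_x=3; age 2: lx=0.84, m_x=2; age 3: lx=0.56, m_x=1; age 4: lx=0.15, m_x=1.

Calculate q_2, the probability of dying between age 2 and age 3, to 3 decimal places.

q_2 = (l_2 − l_3) / l_2 = (0.84 − 0.56) / 0.84
     = 0.28 / 0.84 = 0.333333… → 0.333

0.333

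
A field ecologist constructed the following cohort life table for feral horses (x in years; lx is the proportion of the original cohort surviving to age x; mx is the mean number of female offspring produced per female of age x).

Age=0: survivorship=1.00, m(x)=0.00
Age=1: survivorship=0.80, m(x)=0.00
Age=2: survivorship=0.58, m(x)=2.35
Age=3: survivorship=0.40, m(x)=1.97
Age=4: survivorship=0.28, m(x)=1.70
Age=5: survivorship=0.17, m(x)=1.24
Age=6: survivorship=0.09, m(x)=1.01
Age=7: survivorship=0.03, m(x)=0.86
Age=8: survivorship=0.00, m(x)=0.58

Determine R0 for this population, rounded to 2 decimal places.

lx·mx by age: 0, 0, 1.363, 0.788, 0.476, 0.2108, 0.0909, 0.0258, 0
R0 = Σ lx·mx = 2.9545 → 2.95

2.95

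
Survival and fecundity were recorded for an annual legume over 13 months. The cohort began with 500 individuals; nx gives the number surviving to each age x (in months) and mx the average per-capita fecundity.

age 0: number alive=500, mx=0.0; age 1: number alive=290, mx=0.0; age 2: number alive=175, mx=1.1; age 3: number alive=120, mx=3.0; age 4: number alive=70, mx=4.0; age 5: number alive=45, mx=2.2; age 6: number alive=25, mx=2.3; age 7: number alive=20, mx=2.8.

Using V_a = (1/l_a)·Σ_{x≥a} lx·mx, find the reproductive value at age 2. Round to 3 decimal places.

5.971

lx = nx/n0 = nx/500: 1, 0.58, 0.35, 0.24, 0.14, 0.09, 0.05, 0.04
lx·mx for x ≥ 2: 0.385, 0.72, 0.56, 0.198, 0.115, 0.112 → sum = 2.09
V_2 = 2.09 / l_2 = 2.09 / 0.35 = 5.971429… → 5.971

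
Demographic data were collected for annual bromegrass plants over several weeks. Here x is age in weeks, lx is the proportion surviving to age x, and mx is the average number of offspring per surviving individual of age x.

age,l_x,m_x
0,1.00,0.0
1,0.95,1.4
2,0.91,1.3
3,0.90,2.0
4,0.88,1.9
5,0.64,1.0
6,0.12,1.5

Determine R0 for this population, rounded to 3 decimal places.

lx·mx by age: 0, 1.33, 1.183, 1.8, 1.672, 0.64, 0.18
R0 = Σ lx·mx = 6.805 → 6.805

6.805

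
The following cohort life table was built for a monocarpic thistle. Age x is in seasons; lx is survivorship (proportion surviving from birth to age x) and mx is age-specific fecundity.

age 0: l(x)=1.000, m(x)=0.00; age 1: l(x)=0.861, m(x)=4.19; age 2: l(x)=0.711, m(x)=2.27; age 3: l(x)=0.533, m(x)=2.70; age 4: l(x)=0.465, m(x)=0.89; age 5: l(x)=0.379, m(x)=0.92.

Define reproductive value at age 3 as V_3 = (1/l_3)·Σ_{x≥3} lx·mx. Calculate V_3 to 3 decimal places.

4.131

lx·mx for x ≥ 3: 1.4391, 0.41385, 0.34868 → sum = 2.20163
V_3 = 2.20163 / l_3 = 2.20163 / 0.533 = 4.130638… → 4.131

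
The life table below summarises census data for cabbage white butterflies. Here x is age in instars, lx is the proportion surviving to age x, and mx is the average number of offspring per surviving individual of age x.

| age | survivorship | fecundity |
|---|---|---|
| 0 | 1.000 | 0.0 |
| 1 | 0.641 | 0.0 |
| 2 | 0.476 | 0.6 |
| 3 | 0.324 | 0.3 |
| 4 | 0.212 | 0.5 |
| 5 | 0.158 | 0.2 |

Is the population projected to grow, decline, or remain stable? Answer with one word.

declining

R0 = Σ lx·mx = 0 + 0 + 0.2856 + 0.0972 + 0.106 + 0.0316 = 0.5204
R0 < 1, so the population is declining.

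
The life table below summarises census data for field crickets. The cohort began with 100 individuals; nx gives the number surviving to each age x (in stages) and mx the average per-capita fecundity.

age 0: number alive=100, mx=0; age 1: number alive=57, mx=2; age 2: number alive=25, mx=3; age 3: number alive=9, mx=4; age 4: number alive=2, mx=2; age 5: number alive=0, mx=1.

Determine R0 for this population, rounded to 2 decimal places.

lx = nx/n0 = nx/100: 1, 0.57, 0.25, 0.09, 0.02, 0
lx·mx by age: 0, 1.14, 0.75, 0.36, 0.04, 0
R0 = Σ lx·mx = 2.29 → 2.29

2.29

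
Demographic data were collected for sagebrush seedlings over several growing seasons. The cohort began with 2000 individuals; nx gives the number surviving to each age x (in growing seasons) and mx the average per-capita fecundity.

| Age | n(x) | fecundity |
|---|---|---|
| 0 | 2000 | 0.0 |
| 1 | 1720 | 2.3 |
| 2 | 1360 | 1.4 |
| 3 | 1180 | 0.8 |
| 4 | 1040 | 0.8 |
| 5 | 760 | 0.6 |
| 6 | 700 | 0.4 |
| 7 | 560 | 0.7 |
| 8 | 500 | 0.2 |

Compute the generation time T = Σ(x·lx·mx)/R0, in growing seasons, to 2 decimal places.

lx = nx/n0 = nx/2000: 1, 0.86, 0.68, 0.59, 0.52, 0.38, 0.35, 0.28, 0.25
lx·mx: 0, 1.978, 0.952, 0.472, 0.416, 0.228, 0.14, 0.196, 0.05 → R0 = 4.432
x·lx·mx: 0, 1.978, 1.904, 1.416, 1.664, 1.14, 0.84, 1.372, 0.4 → Σ = 10.714
T = 10.714 / 4.432 = 2.417419… → 2.42

2.42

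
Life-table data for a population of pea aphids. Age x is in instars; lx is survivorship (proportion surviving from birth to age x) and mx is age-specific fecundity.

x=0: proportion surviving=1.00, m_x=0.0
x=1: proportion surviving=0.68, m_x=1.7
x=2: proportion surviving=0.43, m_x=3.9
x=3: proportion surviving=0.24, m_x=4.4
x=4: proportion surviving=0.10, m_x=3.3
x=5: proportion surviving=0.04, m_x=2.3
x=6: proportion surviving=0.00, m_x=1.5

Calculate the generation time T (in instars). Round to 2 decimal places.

2.19

lx·mx: 0, 1.156, 1.677, 1.056, 0.33, 0.092, 0 → R0 = 4.311
x·lx·mx: 0, 1.156, 3.354, 3.168, 1.32, 0.46, 0 → Σ = 9.458
T = 9.458 / 4.311 = 2.193923… → 2.19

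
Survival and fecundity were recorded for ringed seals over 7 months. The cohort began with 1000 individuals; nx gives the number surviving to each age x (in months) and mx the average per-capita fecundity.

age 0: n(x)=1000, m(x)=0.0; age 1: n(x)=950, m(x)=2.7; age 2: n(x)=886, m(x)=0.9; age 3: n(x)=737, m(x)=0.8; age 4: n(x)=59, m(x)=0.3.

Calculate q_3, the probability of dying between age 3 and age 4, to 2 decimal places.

lx = nx/n0 = nx/1000: 1, 0.95, 0.886, 0.737, 0.059
q_3 = (l_3 − l_4) / l_3 = (0.737 − 0.059) / 0.737
     = 0.678 / 0.737 = 0.919946… → 0.92

0.92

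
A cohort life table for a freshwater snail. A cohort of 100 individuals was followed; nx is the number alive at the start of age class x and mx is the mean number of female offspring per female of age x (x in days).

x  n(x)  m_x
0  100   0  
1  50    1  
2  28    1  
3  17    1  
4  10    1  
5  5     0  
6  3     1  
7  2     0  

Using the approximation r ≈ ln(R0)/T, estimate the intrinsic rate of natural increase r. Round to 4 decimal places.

0.0387

lx = nx/n0 = nx/100: 1, 0.5, 0.28, 0.17, 0.1, 0.05, 0.03, 0.02
R0 = Σ lx·mx = 0 + 0.5 + 0.28 + 0.17 + 0.1 + 0 + 0.03 + 0 = 1.08
Σ x·lx·mx = 2.15; T = 2.15/1.08 = 1.99074…
r ≈ ln(R0)/T = ln(1.08)/1.99074… = 0.038659… → 0.0387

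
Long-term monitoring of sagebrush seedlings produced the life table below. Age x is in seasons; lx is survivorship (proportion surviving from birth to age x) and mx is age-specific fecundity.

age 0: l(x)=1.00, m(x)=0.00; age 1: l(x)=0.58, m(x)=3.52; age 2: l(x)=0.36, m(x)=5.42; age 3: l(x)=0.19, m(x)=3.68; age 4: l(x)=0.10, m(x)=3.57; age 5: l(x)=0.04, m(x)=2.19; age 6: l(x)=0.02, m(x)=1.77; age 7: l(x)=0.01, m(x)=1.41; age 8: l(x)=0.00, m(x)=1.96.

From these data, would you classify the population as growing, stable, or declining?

R0 = Σ lx·mx = 0 + 2.0416 + 1.9512 + 0.6992 + 0.357 + 0.0876 + 0.0354 + 0.0141 + 0 = 5.1861
R0 > 1, so the population is growing.

growing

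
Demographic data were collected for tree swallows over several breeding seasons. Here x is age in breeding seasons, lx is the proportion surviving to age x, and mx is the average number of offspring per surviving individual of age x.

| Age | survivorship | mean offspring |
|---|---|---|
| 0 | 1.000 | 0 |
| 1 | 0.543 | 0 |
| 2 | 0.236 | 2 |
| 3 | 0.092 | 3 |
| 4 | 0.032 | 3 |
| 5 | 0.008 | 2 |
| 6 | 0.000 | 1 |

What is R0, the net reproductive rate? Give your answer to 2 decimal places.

0.86

lx·mx by age: 0, 0, 0.472, 0.276, 0.096, 0.016, 0
R0 = Σ lx·mx = 0.86 → 0.86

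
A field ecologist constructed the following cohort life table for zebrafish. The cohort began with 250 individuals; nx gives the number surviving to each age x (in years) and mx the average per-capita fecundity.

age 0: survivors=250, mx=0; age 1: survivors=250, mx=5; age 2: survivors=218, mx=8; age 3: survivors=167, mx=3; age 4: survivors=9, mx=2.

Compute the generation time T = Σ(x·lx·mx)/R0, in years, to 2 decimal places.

lx = nx/n0 = nx/250: 1, 1, 0.872, 0.668, 0.036
lx·mx: 0, 5, 6.976, 2.004, 0.072 → R0 = 14.052
x·lx·mx: 0, 5, 13.952, 6.012, 0.288 → Σ = 25.252
T = 25.252 / 14.052 = 1.79704… → 1.80

1.80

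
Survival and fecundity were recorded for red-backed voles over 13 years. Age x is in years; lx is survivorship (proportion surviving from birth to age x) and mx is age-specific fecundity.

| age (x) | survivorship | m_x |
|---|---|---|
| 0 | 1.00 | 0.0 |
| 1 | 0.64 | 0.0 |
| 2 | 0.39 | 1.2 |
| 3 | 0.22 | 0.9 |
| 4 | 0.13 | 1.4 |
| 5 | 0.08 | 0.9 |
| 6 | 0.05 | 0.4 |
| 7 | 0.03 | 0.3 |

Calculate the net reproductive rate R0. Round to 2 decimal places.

0.95

lx·mx by age: 0, 0, 0.468, 0.198, 0.182, 0.072, 0.02, 0.009
R0 = Σ lx·mx = 0.949 → 0.95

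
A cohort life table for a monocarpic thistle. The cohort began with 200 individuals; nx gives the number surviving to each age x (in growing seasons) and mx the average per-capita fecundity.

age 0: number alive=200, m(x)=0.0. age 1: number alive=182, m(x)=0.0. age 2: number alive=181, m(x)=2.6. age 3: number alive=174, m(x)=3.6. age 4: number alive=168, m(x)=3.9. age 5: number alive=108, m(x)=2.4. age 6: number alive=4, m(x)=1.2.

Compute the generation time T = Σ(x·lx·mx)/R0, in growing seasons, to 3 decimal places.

3.356

lx = nx/n0 = nx/200: 1, 0.91, 0.905, 0.87, 0.84, 0.54, 0.02
lx·mx: 0, 0, 2.353, 3.132, 3.276, 1.296, 0.024 → R0 = 10.081
x·lx·mx: 0, 0, 4.706, 9.396, 13.104, 6.48, 0.144 → Σ = 33.83
T = 33.83 / 10.081 = 3.355818… → 3.356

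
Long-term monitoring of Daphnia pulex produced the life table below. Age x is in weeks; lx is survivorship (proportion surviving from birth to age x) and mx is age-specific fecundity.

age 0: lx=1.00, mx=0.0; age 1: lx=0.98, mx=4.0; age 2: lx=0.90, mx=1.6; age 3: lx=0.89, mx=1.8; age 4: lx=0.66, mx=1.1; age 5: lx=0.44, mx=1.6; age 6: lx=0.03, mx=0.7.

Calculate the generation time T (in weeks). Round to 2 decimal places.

lx·mx: 0, 3.92, 1.44, 1.602, 0.726, 0.704, 0.021 → R0 = 8.413
x·lx·mx: 0, 3.92, 2.88, 4.806, 2.904, 3.52, 0.126 → Σ = 18.156
T = 18.156 / 8.413 = 2.158089… → 2.16

2.16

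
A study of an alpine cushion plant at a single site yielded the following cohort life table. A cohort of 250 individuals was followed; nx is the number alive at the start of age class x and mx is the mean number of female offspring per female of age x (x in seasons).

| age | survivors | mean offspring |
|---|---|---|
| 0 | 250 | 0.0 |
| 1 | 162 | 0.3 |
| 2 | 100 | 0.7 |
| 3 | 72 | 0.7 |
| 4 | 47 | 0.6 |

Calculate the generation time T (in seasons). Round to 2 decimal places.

lx = nx/n0 = nx/250: 1, 0.648, 0.4, 0.288, 0.188
lx·mx: 0, 0.1944, 0.28, 0.2016, 0.1128 → R0 = 0.7888
x·lx·mx: 0, 0.1944, 0.56, 0.6048, 0.4512 → Σ = 1.8104
T = 1.8104 / 0.7888 = 2.295132… → 2.30

2.30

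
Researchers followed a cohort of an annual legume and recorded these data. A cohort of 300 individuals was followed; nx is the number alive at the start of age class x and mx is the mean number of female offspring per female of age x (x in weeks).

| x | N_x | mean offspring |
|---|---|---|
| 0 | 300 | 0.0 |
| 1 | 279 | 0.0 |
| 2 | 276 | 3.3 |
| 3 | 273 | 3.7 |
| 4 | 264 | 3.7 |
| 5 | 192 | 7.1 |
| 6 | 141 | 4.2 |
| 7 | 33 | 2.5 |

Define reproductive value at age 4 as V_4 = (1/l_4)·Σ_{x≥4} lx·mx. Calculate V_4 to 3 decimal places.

lx = nx/n0 = nx/300: 1, 0.93, 0.92, 0.91, 0.88, 0.64, 0.47, 0.11
lx·mx for x ≥ 4: 3.256, 4.544, 1.974, 0.275 → sum = 10.049
V_4 = 10.049 / l_4 = 10.049 / 0.88 = 11.419318… → 11.419

11.419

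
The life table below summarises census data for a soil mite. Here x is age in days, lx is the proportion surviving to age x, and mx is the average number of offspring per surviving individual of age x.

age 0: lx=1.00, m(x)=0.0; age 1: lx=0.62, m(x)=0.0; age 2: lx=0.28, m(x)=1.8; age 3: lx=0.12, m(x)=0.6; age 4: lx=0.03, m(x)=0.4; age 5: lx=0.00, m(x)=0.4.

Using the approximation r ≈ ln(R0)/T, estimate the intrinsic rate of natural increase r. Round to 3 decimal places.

-0.245

R0 = Σ lx·mx = 0 + 0 + 0.504 + 0.072 + 0.012 + 0 = 0.588
Σ x·lx·mx = 1.272; T = 1.272/0.588 = 2.16327…
r ≈ ln(R0)/T = ln(0.588)/2.16327… = -0.24548… → -0.245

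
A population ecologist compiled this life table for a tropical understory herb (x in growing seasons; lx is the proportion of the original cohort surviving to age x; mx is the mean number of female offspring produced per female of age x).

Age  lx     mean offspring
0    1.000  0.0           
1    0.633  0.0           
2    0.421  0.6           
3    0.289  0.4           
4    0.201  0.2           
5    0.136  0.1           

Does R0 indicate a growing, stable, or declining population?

declining

R0 = Σ lx·mx = 0 + 0 + 0.2526 + 0.1156 + 0.0402 + 0.0136 = 0.422
R0 < 1, so the population is declining.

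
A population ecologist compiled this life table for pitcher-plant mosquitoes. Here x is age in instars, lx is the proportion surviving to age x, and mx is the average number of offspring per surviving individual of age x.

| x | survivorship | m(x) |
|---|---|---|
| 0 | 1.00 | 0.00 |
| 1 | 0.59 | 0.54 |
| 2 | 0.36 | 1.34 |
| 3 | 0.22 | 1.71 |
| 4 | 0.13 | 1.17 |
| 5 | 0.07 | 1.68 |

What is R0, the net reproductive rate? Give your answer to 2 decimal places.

1.45

lx·mx by age: 0, 0.3186, 0.4824, 0.3762, 0.1521, 0.1176
R0 = Σ lx·mx = 1.4469 → 1.45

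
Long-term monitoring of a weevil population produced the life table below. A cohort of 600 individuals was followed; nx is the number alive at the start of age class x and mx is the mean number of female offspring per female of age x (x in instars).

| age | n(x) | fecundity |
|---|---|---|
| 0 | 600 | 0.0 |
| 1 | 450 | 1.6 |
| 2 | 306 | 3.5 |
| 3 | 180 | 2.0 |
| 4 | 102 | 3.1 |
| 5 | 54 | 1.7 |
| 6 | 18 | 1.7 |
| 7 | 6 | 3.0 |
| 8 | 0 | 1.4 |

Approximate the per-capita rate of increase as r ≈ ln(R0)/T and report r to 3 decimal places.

0.641

lx = nx/n0 = nx/600: 1, 0.75, 0.51, 0.3, 0.17, 0.09, 0.03, 0.01, 0
R0 = Σ lx·mx = 0 + 1.2 + 1.785 + 0.6 + 0.527 + 0.153 + 0.051 + 0.03 + 0 = 4.346
Σ x·lx·mx = 9.959; T = 9.959/4.346 = 2.29153…
r ≈ ln(R0)/T = ln(4.346)/2.29153… = 0.64117… → 0.641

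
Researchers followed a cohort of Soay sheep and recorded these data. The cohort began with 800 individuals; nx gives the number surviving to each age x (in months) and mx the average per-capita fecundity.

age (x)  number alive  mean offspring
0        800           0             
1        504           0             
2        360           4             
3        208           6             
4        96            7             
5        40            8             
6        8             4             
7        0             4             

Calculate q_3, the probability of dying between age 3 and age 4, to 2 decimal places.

lx = nx/n0 = nx/800: 1, 0.63, 0.45, 0.26, 0.12, 0.05, 0.01, 0
q_3 = (l_3 − l_4) / l_3 = (0.26 − 0.12) / 0.26
     = 0.14 / 0.26 = 0.538462… → 0.54

0.54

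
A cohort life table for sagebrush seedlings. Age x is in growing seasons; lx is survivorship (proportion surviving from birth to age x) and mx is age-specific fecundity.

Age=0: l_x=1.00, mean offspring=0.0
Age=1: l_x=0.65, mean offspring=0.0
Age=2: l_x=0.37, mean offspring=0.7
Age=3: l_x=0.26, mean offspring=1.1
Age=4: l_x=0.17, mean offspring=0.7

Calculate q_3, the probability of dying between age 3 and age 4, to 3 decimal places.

0.346

q_3 = (l_3 − l_4) / l_3 = (0.26 − 0.17) / 0.26
     = 0.09 / 0.26 = 0.346154… → 0.346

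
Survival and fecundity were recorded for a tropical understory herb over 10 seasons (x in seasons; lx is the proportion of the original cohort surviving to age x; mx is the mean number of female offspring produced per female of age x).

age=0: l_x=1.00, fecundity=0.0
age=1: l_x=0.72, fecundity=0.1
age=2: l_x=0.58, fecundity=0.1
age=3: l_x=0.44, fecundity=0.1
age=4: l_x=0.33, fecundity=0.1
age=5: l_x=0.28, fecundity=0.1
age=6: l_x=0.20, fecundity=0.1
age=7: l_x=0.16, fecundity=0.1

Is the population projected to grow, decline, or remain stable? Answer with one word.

declining

R0 = Σ lx·mx = 0 + 0.072 + 0.058 + 0.044 + 0.033 + 0.028 + 0.02 + 0.016 = 0.271
R0 < 1, so the population is declining.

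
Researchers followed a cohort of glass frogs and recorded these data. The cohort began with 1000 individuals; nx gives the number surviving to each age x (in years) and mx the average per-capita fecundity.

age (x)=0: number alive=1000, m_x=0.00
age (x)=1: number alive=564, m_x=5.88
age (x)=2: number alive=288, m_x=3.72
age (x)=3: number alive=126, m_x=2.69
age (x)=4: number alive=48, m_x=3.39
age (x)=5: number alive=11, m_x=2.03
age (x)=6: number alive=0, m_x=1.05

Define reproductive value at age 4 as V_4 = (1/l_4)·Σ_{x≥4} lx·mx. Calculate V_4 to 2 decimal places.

lx = nx/n0 = nx/1000: 1, 0.564, 0.288, 0.126, 0.048, 0.011, 0
lx·mx for x ≥ 4: 0.16272, 0.02233, 0 → sum = 0.18505
V_4 = 0.18505 / l_4 = 0.18505 / 0.048 = 3.855208… → 3.86

3.86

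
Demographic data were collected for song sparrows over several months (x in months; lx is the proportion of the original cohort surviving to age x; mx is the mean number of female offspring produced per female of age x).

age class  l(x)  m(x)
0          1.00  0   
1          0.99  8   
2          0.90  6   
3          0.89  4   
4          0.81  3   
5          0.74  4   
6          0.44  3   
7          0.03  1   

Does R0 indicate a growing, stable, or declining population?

R0 = Σ lx·mx = 0 + 7.92 + 5.4 + 3.56 + 2.43 + 2.96 + 1.32 + 0.03 = 23.62
R0 > 1, so the population is growing.

growing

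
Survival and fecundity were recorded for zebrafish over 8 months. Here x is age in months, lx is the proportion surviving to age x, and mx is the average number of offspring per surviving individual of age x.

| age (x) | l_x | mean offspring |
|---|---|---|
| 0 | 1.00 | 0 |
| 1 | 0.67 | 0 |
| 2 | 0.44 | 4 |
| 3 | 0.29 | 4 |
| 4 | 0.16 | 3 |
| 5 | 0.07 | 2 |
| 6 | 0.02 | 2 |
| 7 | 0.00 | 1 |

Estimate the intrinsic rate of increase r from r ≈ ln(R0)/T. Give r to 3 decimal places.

R0 = Σ lx·mx = 0 + 0 + 1.76 + 1.16 + 0.48 + 0.14 + 0.04 + 0 = 3.58
Σ x·lx·mx = 9.86; T = 9.86/3.58 = 2.75419…
r ≈ ln(R0)/T = ln(3.58)/2.75419… = 0.46306… → 0.463

0.463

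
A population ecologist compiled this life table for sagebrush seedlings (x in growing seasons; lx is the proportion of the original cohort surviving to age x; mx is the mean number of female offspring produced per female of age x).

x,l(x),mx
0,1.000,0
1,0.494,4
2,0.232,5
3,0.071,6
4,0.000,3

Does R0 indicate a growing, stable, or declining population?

growing

R0 = Σ lx·mx = 0 + 1.976 + 1.16 + 0.426 + 0 = 3.562
R0 > 1, so the population is growing.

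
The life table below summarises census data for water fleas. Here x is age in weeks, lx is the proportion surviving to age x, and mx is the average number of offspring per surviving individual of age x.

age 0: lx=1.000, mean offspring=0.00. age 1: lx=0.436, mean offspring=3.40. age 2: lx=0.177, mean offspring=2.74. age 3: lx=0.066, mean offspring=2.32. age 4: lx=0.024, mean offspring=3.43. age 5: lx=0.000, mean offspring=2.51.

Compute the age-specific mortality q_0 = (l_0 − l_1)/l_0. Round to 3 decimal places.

q_0 = (l_0 − l_1) / l_0 = (1 − 0.436) / 1
     = 0.564 / 1 = 0.564 → 0.564

0.564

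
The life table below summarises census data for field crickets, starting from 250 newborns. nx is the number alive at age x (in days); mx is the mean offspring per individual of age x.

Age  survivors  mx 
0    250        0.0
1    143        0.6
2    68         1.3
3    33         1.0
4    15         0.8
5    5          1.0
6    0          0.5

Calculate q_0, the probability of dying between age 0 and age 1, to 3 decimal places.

lx = nx/n0 = nx/250: 1, 0.572, 0.272, 0.132, 0.06, 0.02, 0
q_0 = (l_0 − l_1) / l_0 = (1 − 0.572) / 1
     = 0.428 / 1 = 0.428 → 0.428

0.428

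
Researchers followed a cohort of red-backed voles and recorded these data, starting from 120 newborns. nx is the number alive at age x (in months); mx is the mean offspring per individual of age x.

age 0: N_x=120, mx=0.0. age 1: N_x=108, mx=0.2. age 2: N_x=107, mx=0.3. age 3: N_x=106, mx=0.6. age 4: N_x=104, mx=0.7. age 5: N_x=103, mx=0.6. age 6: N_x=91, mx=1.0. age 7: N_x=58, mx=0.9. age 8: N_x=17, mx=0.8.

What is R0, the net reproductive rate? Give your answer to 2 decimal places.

3.41

lx = nx/n0 = nx/120: 1, 0.9, 0.89167…, 0.88333…, 0.86667…, 0.85833…, 0.75833…, 0.48333…, 0.14167…
lx·mx by age: 0, 0.18, 0.2675…, 0.53…, 0.606667…, 0.515…, 0.758333…, 0.435…, 0.113333…
R0 = Σ lx·mx = 3.405833… → 3.41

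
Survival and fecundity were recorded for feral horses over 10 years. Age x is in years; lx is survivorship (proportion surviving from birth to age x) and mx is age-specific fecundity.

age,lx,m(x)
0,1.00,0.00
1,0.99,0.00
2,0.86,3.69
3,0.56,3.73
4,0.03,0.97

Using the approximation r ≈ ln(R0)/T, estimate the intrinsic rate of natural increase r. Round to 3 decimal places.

0.693

R0 = Σ lx·mx = 0 + 0 + 3.1734 + 2.0888 + 0.0291 = 5.2913
Σ x·lx·mx = 12.7296; T = 12.7296/5.2913 = 2.40576…
r ≈ ln(R0)/T = ln(5.2913)/2.40576… = 0.69253… → 0.693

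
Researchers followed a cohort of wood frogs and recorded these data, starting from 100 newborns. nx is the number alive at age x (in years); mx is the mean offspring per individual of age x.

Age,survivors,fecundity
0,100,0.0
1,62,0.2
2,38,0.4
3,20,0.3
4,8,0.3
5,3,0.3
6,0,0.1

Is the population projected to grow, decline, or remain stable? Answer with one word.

declining

lx = nx/n0 = nx/100: 1, 0.62, 0.38, 0.2, 0.08, 0.03, 0
R0 = Σ lx·mx = 0 + 0.124 + 0.152 + 0.06 + 0.024 + 0.009 + 0 = 0.369
R0 < 1, so the population is declining.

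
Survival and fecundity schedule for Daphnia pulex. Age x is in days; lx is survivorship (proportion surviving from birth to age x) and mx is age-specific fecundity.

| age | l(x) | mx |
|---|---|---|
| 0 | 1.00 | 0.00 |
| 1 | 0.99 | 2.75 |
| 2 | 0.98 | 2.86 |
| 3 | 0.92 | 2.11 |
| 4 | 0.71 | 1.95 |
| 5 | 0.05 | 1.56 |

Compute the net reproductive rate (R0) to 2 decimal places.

8.93

lx·mx by age: 0, 2.7225, 2.8028, 1.9412, 1.3845, 0.078
R0 = Σ lx·mx = 8.929 → 8.93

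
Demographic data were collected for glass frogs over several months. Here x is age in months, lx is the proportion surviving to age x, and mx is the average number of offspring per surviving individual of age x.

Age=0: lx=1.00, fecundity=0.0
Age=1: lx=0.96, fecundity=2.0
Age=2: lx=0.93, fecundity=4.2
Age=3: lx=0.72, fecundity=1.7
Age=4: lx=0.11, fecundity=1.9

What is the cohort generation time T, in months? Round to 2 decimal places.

lx·mx: 0, 1.92, 3.906, 1.224, 0.209 → R0 = 7.259
x·lx·mx: 0, 1.92, 7.812, 3.672, 0.836 → Σ = 14.24
T = 14.24 / 7.259 = 1.961703… → 1.96

1.96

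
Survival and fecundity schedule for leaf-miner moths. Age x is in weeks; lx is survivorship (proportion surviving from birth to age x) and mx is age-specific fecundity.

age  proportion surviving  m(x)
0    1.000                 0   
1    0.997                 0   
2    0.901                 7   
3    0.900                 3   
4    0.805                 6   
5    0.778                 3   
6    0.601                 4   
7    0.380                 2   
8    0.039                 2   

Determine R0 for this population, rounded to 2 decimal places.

19.41

lx·mx by age: 0, 0, 6.307, 2.7, 4.83, 2.334, 2.404, 0.76, 0.078
R0 = Σ lx·mx = 19.413 → 19.41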